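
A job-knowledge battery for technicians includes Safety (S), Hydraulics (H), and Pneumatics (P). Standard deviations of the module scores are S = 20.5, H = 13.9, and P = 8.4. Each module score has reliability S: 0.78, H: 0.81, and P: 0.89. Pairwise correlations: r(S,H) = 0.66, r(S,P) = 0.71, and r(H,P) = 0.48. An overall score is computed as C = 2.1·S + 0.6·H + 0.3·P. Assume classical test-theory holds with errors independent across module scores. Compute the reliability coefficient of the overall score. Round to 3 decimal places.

0.836

Var(C) = 2.1²·20.5² + 0.6²·13.9² + 0.3²·8.4² + 2·[1.26·20.5·13.9·0.66 + 0.63·20.5·8.4·0.71 + 0.18·13.9·8.4·0.48] = 1929.21 + 648.155 = 2577.36.
Under uncorrelated errors the observed covariances equal the true-score covariances, so only the own-variance terms attenuate.
True-score variance = [2.1²·20.5²·0.78 + 0.6²·13.9²·0.81 + 0.3²·8.4²·0.89] + 648.155 = 1507.57 + 648.155 = 2155.72.
Reliability = 2155.72 / 2577.36 = 0.836.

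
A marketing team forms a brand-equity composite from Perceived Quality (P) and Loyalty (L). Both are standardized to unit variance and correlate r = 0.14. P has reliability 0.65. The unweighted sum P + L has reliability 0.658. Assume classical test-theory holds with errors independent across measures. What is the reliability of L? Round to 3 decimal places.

0.570

Var(P+L) = 2 + 2·0.14 = 2.280.
True-score variance = ρ_P + ρ_L + 2·0.14, so 0.658 = (0.65 + ρ_L + 0.28) / 2.280.
ρ_L = 0.658·2.280 − 0.65 − 0.28 = 0.570.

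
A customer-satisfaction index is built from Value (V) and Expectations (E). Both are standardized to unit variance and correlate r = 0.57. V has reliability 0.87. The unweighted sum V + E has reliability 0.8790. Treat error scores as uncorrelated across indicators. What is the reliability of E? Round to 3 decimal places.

Var(V+E) = 2 + 2·0.57 = 3.140.
True-score variance = ρ_V + ρ_E + 2·0.57, so 0.8790 = (0.87 + ρ_E + 1.14) / 3.140.
ρ_E = 0.8790·3.140 − 0.87 − 1.14 = 0.750.

0.750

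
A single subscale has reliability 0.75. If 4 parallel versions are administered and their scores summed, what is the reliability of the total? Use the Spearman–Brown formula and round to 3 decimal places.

ρ_k = kρ / (1 + (k−1)ρ) = 4·0.75 / (1 + 3·0.75) = 3.000 / 3.250 = 0.923.

0.923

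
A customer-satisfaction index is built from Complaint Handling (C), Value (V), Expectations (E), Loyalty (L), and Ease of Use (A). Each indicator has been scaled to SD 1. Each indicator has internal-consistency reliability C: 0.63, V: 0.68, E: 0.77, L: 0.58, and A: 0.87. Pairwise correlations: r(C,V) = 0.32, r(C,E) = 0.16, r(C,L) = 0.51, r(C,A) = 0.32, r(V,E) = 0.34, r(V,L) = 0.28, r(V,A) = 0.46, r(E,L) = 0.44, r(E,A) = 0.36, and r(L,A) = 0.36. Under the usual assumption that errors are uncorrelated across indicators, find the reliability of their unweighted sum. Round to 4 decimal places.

0.8785

Var(C+V+E+L+A) = 5 + 2·[0.32 + 0.16 + 0.51 + 0.32 + 0.34 + 0.28 + 0.46 + 0.44 + 0.36 + 0.36] = 5 + 7.1 = 12.1.
With uncorrelated errors the cross-covariances are all true-score covariance, so they carry over unchanged; only the diagonal terms shrink to ρᵢσᵢ².
True-score variance = [0.63 + 0.68 + 0.77 + 0.58 + 0.87] + 7.1 = 3.53 + 7.1 = 10.63.
Reliability = 10.63 / 12.1 = 0.8785.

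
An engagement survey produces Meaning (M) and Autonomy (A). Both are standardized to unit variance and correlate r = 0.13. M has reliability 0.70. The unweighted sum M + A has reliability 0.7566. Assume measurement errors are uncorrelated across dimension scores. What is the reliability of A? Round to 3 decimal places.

0.750

Var(M+A) = 2 + 2·0.13 = 2.260.
True-score variance = ρ_M + ρ_A + 2·0.13, so 0.7566 = (0.70 + ρ_A + 0.26) / 2.260.
ρ_A = 0.7566·2.260 − 0.70 − 0.26 = 0.750.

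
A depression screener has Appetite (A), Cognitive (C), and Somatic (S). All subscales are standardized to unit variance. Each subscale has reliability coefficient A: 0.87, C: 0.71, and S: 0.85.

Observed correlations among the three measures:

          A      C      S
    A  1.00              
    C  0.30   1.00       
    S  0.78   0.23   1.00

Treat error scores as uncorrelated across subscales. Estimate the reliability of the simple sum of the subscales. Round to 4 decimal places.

0.8986

Var(A+C+S) = 3 + 2·[0.30 + 0.78 + 0.23] = 3 + 2.62 = 5.62.
With uncorrelated errors the cross-covariances are all true-score covariance, so they carry over unchanged; only the diagonal terms shrink to ρᵢσᵢ².
True-score variance = [0.87 + 0.71 + 0.85] + 2.62 = 2.43 + 2.62 = 5.05.
Reliability = 5.05 / 5.62 = 0.8986.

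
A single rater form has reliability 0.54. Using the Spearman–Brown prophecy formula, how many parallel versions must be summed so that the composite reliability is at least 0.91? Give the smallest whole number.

9

k ≥ ρ*(1−ρ₁)/(ρ₁(1−ρ*)) = 0.91·0.46 / (0.54·0.09) = 8.613.
Smallest integer k = 9.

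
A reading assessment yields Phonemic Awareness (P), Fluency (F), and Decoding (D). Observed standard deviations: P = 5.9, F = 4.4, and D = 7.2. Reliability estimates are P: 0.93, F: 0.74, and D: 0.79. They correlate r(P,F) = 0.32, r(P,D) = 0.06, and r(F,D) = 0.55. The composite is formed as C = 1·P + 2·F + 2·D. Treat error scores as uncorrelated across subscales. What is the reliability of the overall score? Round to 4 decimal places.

0.8684

Var(C) = 5.9² + 2²·4.4² + 2²·7.2² + 2·[2·5.9·4.4·0.32 + 2·5.9·7.2·0.06 + 4·4.4·7.2·0.55] = 319.61 + 182.816 = 502.426.
Under uncorrelated errors the observed covariances equal the true-score covariances, so only the own-variance terms attenuate.
True-score variance = [5.9²·0.93 + 2²·4.4²·0.74 + 2²·7.2²·0.79] + 182.816 = 253.493 + 182.816 = 436.309.
Reliability = 436.309 / 502.426 = 0.8684.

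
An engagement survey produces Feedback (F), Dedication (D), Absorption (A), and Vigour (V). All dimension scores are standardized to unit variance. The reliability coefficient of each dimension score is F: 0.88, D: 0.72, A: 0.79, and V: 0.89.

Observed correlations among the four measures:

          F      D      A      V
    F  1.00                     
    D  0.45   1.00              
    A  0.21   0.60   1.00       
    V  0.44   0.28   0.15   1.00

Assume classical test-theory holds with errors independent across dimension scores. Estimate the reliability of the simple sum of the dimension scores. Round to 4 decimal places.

Var(F+D+A+V) = 4 + 2·[0.45 + 0.21 + 0.44 + 0.60 + 0.28 + 0.15] = 4 + 4.26 = 8.26.
With uncorrelated errors the cross-covariances are all true-score covariance, so they carry over unchanged; only the diagonal terms shrink to ρᵢσᵢ².
True-score variance = [0.88 + 0.72 + 0.79 + 0.89] + 4.26 = 3.28 + 4.26 = 7.54.
Reliability = 7.54 / 8.26 = 0.9128.

0.9128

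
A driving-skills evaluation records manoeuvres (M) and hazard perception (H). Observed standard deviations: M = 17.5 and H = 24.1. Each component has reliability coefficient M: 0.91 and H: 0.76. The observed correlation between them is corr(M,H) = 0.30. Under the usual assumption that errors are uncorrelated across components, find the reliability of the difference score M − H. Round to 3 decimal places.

0.737

Var(M−H) = 17.5² + 24.1² − 2·17.5·24.1·0.30 = 887.06 − 253.05 = 634.01.
Because errors are independent across components, Cov(Tᵢ,Tⱼ) = Cov(Xᵢ,Xⱼ); the off-diagonal part of the true-score variance is the same as above.
True-score variance = [17.5²·0.91 + 24.1²·0.76] − 253.05 = 720.103 − 253.05 = 467.053.
Reliability = 467.053 / 634.01 = 0.737.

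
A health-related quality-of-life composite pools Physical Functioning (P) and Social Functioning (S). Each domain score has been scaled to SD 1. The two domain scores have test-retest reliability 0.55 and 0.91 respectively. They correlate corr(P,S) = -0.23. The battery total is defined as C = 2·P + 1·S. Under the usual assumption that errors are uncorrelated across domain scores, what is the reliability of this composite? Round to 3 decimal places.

Var(C) = 2² + 1 + 2·[2·(-0.23)] = 5 − 0.92 = 4.08.
Under uncorrelated errors the observed covariances equal the true-score covariances, so only the own-variance terms attenuate.
True-score variance = [2²·0.55 + 0.91] − 0.92 = 3.11 − 0.92 = 2.19.
Reliability = 2.19 / 4.08 = 0.537.

0.537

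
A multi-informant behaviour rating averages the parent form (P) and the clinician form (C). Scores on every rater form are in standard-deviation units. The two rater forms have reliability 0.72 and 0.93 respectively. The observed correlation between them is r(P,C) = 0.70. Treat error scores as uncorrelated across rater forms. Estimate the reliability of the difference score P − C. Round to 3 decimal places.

Var(P−C) = 1 + 1 − 2·0.70 = 2 − 1.4 = 0.6.
Under uncorrelated errors the observed covariances equal the true-score covariances, so only the own-variance terms attenuate.
True-score variance = [0.72 + 0.93] − 1.4 = 1.65 − 1.4 = 0.25.
Reliability = 0.25 / 0.6 = 0.417.

0.417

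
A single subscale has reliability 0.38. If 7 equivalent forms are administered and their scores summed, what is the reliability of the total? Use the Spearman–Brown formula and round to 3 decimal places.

0.811

ρ_k = kρ / (1 + (k−1)ρ) = 7·0.38 / (1 + 6·0.38) = 2.660 / 3.280 = 0.811.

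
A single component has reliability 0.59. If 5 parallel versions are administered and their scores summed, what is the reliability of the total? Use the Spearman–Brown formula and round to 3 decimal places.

0.878

ρ_k = kρ / (1 + (k−1)ρ) = 5·0.59 / (1 + 4·0.59) = 2.950 / 3.360 = 0.878.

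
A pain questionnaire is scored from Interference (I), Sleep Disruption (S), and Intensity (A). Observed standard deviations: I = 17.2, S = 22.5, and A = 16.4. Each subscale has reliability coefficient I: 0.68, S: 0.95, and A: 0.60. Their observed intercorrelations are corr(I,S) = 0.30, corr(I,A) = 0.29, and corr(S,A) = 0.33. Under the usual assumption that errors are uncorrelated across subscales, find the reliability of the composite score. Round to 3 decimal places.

0.867

Var(I+S+A) = 17.2² + 22.5² + 16.4² + 2·[17.2·22.5·0.30 + 17.2·16.4·0.29 + 22.5·16.4·0.33] = 1071.05 + 639.346 = 1710.4.
With uncorrelated errors the cross-covariances are all true-score covariance, so they carry over unchanged; only the diagonal terms shrink to ρᵢσᵢ².
True-score variance = [17.2²·0.68 + 22.5²·0.95 + 16.4²·0.60] + 639.346 = 843.485 + 639.346 = 1482.83.
Reliability = 1482.83 / 1710.4 = 0.867.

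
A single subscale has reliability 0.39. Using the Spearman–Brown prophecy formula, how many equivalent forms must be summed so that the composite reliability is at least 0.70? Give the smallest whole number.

k ≥ ρ*(1−ρ₁)/(ρ₁(1−ρ*)) = 0.70·0.61 / (0.39·0.30) = 3.650.
Smallest integer k = 4.

4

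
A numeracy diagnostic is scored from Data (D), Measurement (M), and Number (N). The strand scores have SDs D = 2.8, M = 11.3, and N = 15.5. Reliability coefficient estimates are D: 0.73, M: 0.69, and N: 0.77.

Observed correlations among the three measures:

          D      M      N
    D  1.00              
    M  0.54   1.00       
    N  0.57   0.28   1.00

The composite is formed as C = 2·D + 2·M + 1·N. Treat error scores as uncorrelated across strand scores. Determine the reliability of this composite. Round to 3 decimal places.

Var(C) = 2²·2.8² + 2²·11.3² + 15.5² + 2·[4·2.8·11.3·0.54 + 2·2.8·15.5·0.57 + 2·11.3·15.5·0.28] = 782.37 + 431.805 = 1214.17.
Because errors are independent across components, Cov(Tᵢ,Tⱼ) = Cov(Xᵢ,Xⱼ); the off-diagonal part of the true-score variance is the same as above.
True-score variance = [2²·2.8²·0.73 + 2²·11.3²·0.69 + 15.5²·0.77] + 431.805 = 560.31 + 431.805 = 992.115.
Reliability = 992.115 / 1214.17 = 0.817.

0.817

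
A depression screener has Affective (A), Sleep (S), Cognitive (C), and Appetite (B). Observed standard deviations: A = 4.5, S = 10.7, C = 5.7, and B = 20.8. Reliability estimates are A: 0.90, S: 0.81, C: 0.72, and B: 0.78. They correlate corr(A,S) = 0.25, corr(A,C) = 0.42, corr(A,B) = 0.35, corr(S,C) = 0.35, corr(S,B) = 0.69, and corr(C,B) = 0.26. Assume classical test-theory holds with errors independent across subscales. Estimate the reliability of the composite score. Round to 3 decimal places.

Var(A+S+C+B) = 4.5² + 10.7² + 5.7² + 20.8² + 2·[4.5·10.7·0.25 + 4.5·5.7·0.42 + 4.5·20.8·0.35 + 10.7·5.7·0.35 + 10.7·20.8·0.69 + 5.7·20.8·0.26] = 599.87 + 522.618 = 1122.49.
Under uncorrelated errors the observed covariances equal the true-score covariances, so only the own-variance terms attenuate.
True-score variance = [4.5²·0.90 + 10.7²·0.81 + 5.7²·0.72 + 20.8²·0.78] + 522.618 = 471.814 + 522.618 = 994.432.
Reliability = 994.432 / 1122.49 = 0.886.

0.886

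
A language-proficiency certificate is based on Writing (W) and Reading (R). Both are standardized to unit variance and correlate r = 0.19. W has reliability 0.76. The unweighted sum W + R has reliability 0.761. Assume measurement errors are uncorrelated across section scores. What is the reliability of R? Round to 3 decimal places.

0.671

Var(W+R) = 2 + 2·0.19 = 2.380.
True-score variance = ρ_W + ρ_R + 2·0.19, so 0.761 = (0.76 + ρ_R + 0.38) / 2.380.
ρ_R = 0.761·2.380 − 0.76 − 0.38 = 0.671.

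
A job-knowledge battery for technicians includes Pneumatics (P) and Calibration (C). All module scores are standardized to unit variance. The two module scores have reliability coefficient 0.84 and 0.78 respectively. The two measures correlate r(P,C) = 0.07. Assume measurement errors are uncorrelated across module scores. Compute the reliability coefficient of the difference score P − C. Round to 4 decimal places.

Var(P−C) = 1 + 1 − 2·0.07 = 2 − 0.14 = 1.86.
With uncorrelated errors the cross-covariances are all true-score covariance, so they carry over unchanged; only the diagonal terms shrink to ρᵢσᵢ².
True-score variance = [0.84 + 0.78] − 0.14 = 1.62 − 0.14 = 1.48.
Reliability = 1.48 / 1.86 = 0.7957.

0.7957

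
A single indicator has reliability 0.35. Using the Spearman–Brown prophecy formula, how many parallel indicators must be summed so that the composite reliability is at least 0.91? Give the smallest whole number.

k ≥ ρ*(1−ρ₁)/(ρ₁(1−ρ*)) = 0.91·0.65 / (0.35·0.09) = 18.778.
Smallest integer k = 19.

19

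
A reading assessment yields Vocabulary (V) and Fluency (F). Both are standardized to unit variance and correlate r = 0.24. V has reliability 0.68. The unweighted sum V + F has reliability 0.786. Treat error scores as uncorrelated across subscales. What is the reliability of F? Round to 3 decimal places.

0.789

Var(V+F) = 2 + 2·0.24 = 2.480.
True-score variance = ρ_V + ρ_F + 2·0.24, so 0.786 = (0.68 + ρ_F + 0.48) / 2.480.
ρ_F = 0.786·2.480 − 0.68 − 0.48 = 0.789.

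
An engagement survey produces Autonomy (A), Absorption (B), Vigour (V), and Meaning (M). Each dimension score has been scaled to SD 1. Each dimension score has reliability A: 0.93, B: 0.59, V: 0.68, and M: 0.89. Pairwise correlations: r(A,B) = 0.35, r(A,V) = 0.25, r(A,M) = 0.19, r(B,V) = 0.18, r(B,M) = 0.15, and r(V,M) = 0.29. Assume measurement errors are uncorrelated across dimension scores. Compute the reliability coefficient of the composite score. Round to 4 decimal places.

Var(A+B+V+M) = 4 + 2·[0.35 + 0.25 + 0.19 + 0.18 + 0.15 + 0.29] = 4 + 2.82 = 6.82.
Under uncorrelated errors the observed covariances equal the true-score covariances, so only the own-variance terms attenuate.
True-score variance = [0.93 + 0.59 + 0.68 + 0.89] + 2.82 = 3.09 + 2.82 = 5.91.
Reliability = 5.91 / 6.82 = 0.8666.

0.8666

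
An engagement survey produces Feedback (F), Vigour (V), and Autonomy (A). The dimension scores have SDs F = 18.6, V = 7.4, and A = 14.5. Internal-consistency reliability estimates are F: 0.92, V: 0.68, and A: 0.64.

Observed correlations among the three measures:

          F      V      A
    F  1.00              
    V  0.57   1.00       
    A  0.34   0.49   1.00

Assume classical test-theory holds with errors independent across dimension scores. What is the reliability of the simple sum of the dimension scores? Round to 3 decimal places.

Var(F+V+A) = 18.6² + 7.4² + 14.5² + 2·[18.6·7.4·0.57 + 18.6·14.5·0.34 + 7.4·14.5·0.49] = 610.97 + 445.46 = 1056.43.
With uncorrelated errors the cross-covariances are all true-score covariance, so they carry over unchanged; only the diagonal terms shrink to ρᵢσᵢ².
True-score variance = [18.6²·0.92 + 7.4²·0.68 + 14.5²·0.64] + 445.46 = 490.08 + 445.46 = 935.54.
Reliability = 935.54 / 1056.43 = 0.886.

0.886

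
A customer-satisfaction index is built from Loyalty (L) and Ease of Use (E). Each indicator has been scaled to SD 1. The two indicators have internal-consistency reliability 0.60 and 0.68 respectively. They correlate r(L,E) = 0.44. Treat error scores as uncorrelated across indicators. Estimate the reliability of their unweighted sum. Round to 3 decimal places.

0.750

Var(L+E) = 2 + 2·[0.44] = 2 + 0.88 = 2.88.
Because errors are independent across components, Cov(Tᵢ,Tⱼ) = Cov(Xᵢ,Xⱼ); the off-diagonal part of the true-score variance is the same as above.
True-score variance = [0.60 + 0.68] + 0.88 = 1.28 + 0.88 = 2.16.
Reliability = 2.16 / 2.88 = 0.750.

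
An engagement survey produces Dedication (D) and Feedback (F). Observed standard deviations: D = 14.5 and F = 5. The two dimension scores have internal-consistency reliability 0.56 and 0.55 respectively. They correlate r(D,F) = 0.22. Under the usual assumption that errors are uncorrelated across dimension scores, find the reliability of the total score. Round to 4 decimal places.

0.6116

Var(D+F) = 14.5² + 5² + 2·[14.5·5·0.22] = 235.25 + 31.9 = 267.15.
With uncorrelated errors the cross-covariances are all true-score covariance, so they carry over unchanged; only the diagonal terms shrink to ρᵢσᵢ².
True-score variance = [14.5²·0.56 + 5²·0.55] + 31.9 = 131.49 + 31.9 = 163.39.
Reliability = 163.39 / 267.15 = 0.6116.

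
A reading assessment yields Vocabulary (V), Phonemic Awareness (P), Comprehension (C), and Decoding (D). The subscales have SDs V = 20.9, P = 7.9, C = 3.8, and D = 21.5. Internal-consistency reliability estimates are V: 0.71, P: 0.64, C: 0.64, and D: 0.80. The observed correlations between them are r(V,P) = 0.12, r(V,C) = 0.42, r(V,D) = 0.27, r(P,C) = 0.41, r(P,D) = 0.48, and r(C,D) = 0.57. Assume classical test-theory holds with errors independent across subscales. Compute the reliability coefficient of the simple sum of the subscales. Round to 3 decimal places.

Var(V+P+C+D) = 20.9² + 7.9² + 3.8² + 21.5² + 2·[20.9·7.9·0.12 + 20.9·3.8·0.42 + 20.9·21.5·0.27 + 7.9·3.8·0.41 + 7.9·21.5·0.48 + 3.8·21.5·0.57] = 975.91 + 629.799 = 1605.71.
Under uncorrelated errors the observed covariances equal the true-score covariances, so only the own-variance terms attenuate.
True-score variance = [20.9²·0.71 + 7.9²·0.64 + 3.8²·0.64 + 21.5²·0.80] + 629.799 = 729.119 + 629.799 = 1358.92.
Reliability = 1358.92 / 1605.71 = 0.846.

0.846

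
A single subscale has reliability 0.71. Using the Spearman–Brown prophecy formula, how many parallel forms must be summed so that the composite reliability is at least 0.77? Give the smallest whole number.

k ≥ ρ*(1−ρ₁)/(ρ₁(1−ρ*)) = 0.77·0.29 / (0.71·0.23) = 1.367.
Smallest integer k = 2.

2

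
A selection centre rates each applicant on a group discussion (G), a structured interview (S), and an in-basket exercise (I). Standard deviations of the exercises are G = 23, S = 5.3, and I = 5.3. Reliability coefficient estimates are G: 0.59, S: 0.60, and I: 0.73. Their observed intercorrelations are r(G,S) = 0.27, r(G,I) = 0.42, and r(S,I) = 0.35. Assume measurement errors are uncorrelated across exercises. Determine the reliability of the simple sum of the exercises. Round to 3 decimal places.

Var(G+S+I) = 23² + 5.3² + 5.3² + 2·[23·5.3·0.27 + 23·5.3·0.42 + 5.3·5.3·0.35] = 585.18 + 187.885 = 773.065.
Under uncorrelated errors the observed covariances equal the true-score covariances, so only the own-variance terms attenuate.
True-score variance = [23²·0.59 + 5.3²·0.60 + 5.3²·0.73] + 187.885 = 349.47 + 187.885 = 537.355.
Reliability = 537.355 / 773.065 = 0.695.

0.695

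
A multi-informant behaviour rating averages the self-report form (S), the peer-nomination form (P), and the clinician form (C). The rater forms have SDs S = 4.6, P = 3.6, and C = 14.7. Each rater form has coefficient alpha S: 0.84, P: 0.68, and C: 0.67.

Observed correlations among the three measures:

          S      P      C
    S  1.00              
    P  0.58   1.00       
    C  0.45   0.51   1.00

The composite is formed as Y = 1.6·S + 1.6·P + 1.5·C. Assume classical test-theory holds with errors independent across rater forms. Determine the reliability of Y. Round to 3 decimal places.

Var(Y) = 1.6²·4.6² + 1.6²·3.6² + 1.5²·14.7² + 2·[2.56·4.6·3.6·0.58 + 2.4·4.6·14.7·0.45 + 2.4·3.6·14.7·0.51] = 573.55 + 324.784 = 898.334.
Under uncorrelated errors the observed covariances equal the true-score covariances, so only the own-variance terms attenuate.
True-score variance = [1.6²·4.6²·0.84 + 1.6²·3.6²·0.68 + 1.5²·14.7²·0.67] + 324.784 = 393.819 + 324.784 = 718.603.
Reliability = 718.603 / 898.334 = 0.800.

0.800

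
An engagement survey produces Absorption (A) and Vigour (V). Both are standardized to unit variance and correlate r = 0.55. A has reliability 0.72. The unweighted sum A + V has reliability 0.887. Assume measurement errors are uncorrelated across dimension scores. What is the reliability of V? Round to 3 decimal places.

Var(A+V) = 2 + 2·0.55 = 3.100.
True-score variance = ρ_A + ρ_V + 2·0.55, so 0.887 = (0.72 + ρ_V + 1.10) / 3.100.
ρ_V = 0.887·3.100 − 0.72 − 1.10 = 0.930.

0.930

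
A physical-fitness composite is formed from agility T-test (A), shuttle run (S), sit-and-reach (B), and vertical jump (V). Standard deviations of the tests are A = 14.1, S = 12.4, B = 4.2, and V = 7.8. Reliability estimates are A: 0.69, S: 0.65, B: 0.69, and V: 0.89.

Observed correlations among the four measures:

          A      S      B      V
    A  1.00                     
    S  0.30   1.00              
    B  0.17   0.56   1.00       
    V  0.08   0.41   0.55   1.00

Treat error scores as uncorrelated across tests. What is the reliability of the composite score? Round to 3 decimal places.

0.829

Var(A+S+B+V) = 14.1² + 12.4² + 4.2² + 7.8² + 2·[14.1·12.4·0.30 + 14.1·4.2·0.17 + 14.1·7.8·0.08 + 12.4·4.2·0.56 + 12.4·7.8·0.41 + 4.2·7.8·0.55] = 431.05 + 316.312 = 747.362.
Because errors are independent across components, Cov(Tᵢ,Tⱼ) = Cov(Xᵢ,Xⱼ); the off-diagonal part of the true-score variance is the same as above.
True-score variance = [14.1²·0.69 + 12.4²·0.65 + 4.2²·0.69 + 7.8²·0.89] + 316.312 = 303.442 + 316.312 = 619.754.
Reliability = 619.754 / 747.362 = 0.829.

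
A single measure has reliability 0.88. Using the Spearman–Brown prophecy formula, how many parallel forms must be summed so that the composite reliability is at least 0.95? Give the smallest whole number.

3

k ≥ ρ*(1−ρ₁)/(ρ₁(1−ρ*)) = 0.95·0.12 / (0.88·0.05) = 2.591.
Smallest integer k = 3.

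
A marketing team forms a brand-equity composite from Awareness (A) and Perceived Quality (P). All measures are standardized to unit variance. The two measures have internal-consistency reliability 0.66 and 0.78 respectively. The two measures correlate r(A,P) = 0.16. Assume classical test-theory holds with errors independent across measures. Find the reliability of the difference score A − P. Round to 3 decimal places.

Var(A−P) = 1 + 1 − 2·0.16 = 2 − 0.32 = 1.68.
Because errors are independent across components, Cov(Tᵢ,Tⱼ) = Cov(Xᵢ,Xⱼ); the off-diagonal part of the true-score variance is the same as above.
True-score variance = [0.66 + 0.78] − 0.32 = 1.44 − 0.32 = 1.12.
Reliability = 1.12 / 1.68 = 0.667.

0.667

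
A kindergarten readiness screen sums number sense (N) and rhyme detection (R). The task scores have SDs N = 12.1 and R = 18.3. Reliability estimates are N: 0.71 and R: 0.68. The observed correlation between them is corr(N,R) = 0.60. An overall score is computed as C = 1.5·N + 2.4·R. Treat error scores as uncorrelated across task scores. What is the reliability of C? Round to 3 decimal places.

0.778

Var(C) = 1.5²·12.1² + 2.4²·18.3² + 2·[3.6·12.1·18.3·0.60] = 2258.39 + 956.578 = 3214.97.
With uncorrelated errors the cross-covariances are all true-score covariance, so they carry over unchanged; only the diagonal terms shrink to ρᵢσᵢ².
True-score variance = [1.5²·12.1²·0.71 + 2.4²·18.3²·0.68] + 956.578 = 1545.59 + 956.578 = 2502.16.
Reliability = 2502.16 / 3214.97 = 0.778.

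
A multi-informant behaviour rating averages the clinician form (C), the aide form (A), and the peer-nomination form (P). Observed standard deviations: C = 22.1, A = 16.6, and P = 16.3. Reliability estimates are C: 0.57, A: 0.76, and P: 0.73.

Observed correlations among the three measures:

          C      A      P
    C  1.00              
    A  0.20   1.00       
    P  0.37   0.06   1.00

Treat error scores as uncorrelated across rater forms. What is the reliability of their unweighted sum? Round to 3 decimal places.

0.764

Var(C+A+P) = 22.1² + 16.6² + 16.3² + 2·[22.1·16.6·0.20 + 22.1·16.3·0.37 + 16.6·16.3·0.06] = 1029.66 + 445.784 = 1475.44.
Under uncorrelated errors the observed covariances equal the true-score covariances, so only the own-variance terms attenuate.
True-score variance = [22.1²·0.57 + 16.6²·0.76 + 16.3²·0.73] + 445.784 = 681.773 + 445.784 = 1127.56.
Reliability = 1127.56 / 1475.44 = 0.764.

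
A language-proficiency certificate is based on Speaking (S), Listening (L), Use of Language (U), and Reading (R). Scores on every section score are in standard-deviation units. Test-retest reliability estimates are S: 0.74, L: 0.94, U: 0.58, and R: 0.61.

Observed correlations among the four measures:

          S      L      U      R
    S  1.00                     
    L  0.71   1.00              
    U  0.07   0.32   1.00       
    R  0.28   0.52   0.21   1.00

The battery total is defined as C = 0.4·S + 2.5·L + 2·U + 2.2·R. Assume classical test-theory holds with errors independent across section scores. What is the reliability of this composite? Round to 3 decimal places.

Var(C) = 0.4² + 2.5² + 2² + 2.2² + 2·[0.71 + 0.8·0.07 + 0.88·0.28 + 5·0.32 + 5.5·0.52 + 4.4·0.21] = 15.25 + 12.7928 = 28.0428.
Because errors are independent across components, Cov(Tᵢ,Tⱼ) = Cov(Xᵢ,Xⱼ); the off-diagonal part of the true-score variance is the same as above.
True-score variance = [0.4²·0.74 + 2.5²·0.94 + 2²·0.58 + 2.2²·0.61] + 12.7928 = 11.2658 + 12.7928 = 24.0586.
Reliability = 24.0586 / 28.0428 = 0.858.

0.858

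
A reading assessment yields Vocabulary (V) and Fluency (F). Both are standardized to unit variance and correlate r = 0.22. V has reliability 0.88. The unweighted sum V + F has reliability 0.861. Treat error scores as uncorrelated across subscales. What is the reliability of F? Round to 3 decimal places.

0.781

Var(V+F) = 2 + 2·0.22 = 2.440.
True-score variance = ρ_V + ρ_F + 2·0.22, so 0.861 = (0.88 + ρ_F + 0.44) / 2.440.
ρ_F = 0.861·2.440 − 0.88 − 0.44 = 0.781.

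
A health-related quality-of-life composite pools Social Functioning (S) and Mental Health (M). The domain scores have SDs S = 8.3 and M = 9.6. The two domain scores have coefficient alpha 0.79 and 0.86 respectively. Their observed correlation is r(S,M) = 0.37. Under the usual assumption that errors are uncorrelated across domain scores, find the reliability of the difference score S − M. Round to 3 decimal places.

0.732

Var(S−M) = 8.3² + 9.6² − 2·8.3·9.6·0.37 = 161.05 − 58.9632 = 102.087.
Because errors are independent across components, Cov(Tᵢ,Tⱼ) = Cov(Xᵢ,Xⱼ); the off-diagonal part of the true-score variance is the same as above.
True-score variance = [8.3²·0.79 + 9.6²·0.86] − 58.9632 = 133.681 − 58.9632 = 74.7175.
Reliability = 74.7175 / 102.087 = 0.732.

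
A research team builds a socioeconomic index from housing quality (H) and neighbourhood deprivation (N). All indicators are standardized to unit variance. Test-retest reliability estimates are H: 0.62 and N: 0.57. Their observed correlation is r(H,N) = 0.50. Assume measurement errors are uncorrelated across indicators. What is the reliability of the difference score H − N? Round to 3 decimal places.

Var(H−N) = 1 + 1 − 2·0.50 = 2 − 1 = 1.
Because errors are independent across components, Cov(Tᵢ,Tⱼ) = Cov(Xᵢ,Xⱼ); the off-diagonal part of the true-score variance is the same as above.
True-score variance = [0.62 + 0.57] − 1 = 1.19 − 1 = 0.19.
Reliability = 0.19 / 1 = 0.190.

0.190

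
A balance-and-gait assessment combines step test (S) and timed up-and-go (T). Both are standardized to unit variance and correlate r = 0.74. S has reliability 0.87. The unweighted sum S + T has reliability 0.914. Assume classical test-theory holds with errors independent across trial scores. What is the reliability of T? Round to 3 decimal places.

Var(S+T) = 2 + 2·0.74 = 3.480.
True-score variance = ρ_S + ρ_T + 2·0.74, so 0.914 = (0.87 + ρ_T + 1.48) / 3.480.
ρ_T = 0.914·3.480 − 0.87 − 1.48 = 0.831.

0.831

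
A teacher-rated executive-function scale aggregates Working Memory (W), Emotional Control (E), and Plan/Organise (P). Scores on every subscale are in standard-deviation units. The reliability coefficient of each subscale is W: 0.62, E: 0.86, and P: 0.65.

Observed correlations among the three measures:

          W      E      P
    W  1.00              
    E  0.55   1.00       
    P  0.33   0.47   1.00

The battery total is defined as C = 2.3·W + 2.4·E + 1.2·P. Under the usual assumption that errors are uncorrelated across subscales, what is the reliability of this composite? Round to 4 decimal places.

Var(C) = 2.3² + 2.4² + 1.2² + 2·[5.52·0.55 + 2.76·0.33 + 2.88·0.47] = 12.49 + 10.6008 = 23.0908.
Because errors are independent across components, Cov(Tᵢ,Tⱼ) = Cov(Xᵢ,Xⱼ); the off-diagonal part of the true-score variance is the same as above.
True-score variance = [2.3²·0.62 + 2.4²·0.86 + 1.2²·0.65] + 10.6008 = 9.1694 + 10.6008 = 19.7702.
Reliability = 19.7702 / 23.0908 = 0.8562.

0.8562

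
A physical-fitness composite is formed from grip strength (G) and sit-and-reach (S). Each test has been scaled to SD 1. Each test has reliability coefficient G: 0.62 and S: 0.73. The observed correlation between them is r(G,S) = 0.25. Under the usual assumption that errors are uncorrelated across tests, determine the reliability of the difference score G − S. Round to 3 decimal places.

0.567

Var(G−S) = 1 + 1 − 2·0.25 = 2 − 0.5 = 1.5.
With uncorrelated errors the cross-covariances are all true-score covariance, so they carry over unchanged; only the diagonal terms shrink to ρᵢσᵢ².
True-score variance = [0.62 + 0.73] − 0.5 = 1.35 − 0.5 = 0.85.
Reliability = 0.85 / 1.5 = 0.567.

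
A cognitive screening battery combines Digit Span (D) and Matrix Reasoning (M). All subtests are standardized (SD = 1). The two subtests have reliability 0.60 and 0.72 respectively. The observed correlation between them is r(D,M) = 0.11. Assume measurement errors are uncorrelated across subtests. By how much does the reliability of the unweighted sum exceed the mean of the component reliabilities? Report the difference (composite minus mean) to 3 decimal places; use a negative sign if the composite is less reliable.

0.034

Var(sum) = 2 + 0.22 = 2.22; true-score variance = 1.32 + 0.22 = 1.54; composite reliability = 0.6937.
Mean component reliability = 0.6600.
Difference = 0.6937 − 0.6600 = 0.034.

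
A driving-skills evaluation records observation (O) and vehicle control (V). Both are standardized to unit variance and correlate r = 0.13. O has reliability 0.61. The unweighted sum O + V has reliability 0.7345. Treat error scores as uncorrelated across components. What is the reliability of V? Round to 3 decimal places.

Var(O+V) = 2 + 2·0.13 = 2.260.
True-score variance = ρ_O + ρ_V + 2·0.13, so 0.7345 = (0.61 + ρ_V + 0.26) / 2.260.
ρ_V = 0.7345·2.260 − 0.61 − 0.26 = 0.790.

0.790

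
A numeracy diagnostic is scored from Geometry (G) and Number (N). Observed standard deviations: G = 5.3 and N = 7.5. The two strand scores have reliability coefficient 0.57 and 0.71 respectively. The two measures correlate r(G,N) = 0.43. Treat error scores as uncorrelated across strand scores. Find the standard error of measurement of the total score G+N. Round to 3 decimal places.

Var(total) = 84.34 + 34.185 = 118.525.
True-score variance = 55.9488 + 34.185 = 90.1338, so reliability = 0.7605.
Error variance = 118.525 − 90.1338 = 28.3912; SEM = √28.3912 = 5.328.

5.328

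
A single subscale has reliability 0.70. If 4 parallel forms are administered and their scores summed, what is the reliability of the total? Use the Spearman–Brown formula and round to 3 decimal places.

0.903

ρ_k = kρ / (1 + (k−1)ρ) = 4·0.70 / (1 + 3·0.70) = 2.800 / 3.100 = 0.903.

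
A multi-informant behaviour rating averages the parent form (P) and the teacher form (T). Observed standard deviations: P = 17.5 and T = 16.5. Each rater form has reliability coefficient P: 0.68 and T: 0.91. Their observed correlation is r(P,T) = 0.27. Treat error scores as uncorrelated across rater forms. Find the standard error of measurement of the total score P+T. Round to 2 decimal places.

11.07

Var(total) = 578.5 + 155.925 = 734.425.
True-score variance = 455.998 + 155.925 = 611.923, so reliability = 0.8332.
Error variance = 734.425 − 611.923 = 122.502; SEM = √122.502 = 11.07.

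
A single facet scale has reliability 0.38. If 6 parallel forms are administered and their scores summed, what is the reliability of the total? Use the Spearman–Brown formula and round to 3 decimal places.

0.786

ρ_k = kρ / (1 + (k−1)ρ) = 6·0.38 / (1 + 5·0.38) = 2.280 / 2.900 = 0.786.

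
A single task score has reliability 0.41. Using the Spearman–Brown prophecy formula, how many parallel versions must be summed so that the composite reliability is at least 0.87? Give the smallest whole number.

10

k ≥ ρ*(1−ρ₁)/(ρ₁(1−ρ*)) = 0.87·0.59 / (0.41·0.13) = 9.630.
Smallest integer k = 10.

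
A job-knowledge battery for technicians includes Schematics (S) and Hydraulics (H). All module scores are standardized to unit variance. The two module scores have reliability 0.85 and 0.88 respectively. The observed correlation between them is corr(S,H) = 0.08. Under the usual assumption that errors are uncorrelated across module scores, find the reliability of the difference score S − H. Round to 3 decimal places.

0.853

Var(S−H) = 1 + 1 − 2·0.08 = 2 − 0.16 = 1.84.
Because errors are independent across components, Cov(Tᵢ,Tⱼ) = Cov(Xᵢ,Xⱼ); the off-diagonal part of the true-score variance is the same as above.
True-score variance = [0.85 + 0.88] − 0.16 = 1.73 − 0.16 = 1.57.
Reliability = 1.57 / 1.84 = 0.853.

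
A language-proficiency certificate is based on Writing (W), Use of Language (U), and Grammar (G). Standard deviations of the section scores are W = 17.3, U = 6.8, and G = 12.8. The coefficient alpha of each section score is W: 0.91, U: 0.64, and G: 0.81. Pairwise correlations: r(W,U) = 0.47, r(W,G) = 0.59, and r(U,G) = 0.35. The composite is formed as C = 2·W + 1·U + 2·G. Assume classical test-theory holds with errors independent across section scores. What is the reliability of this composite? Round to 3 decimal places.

Var(C) = 2²·17.3² + 6.8² + 2²·12.8² + 2·[2·17.3·6.8·0.47 + 4·17.3·12.8·0.59 + 2·6.8·12.8·0.35] = 1898.76 + 1388.22 = 3286.98.
Because errors are independent across components, Cov(Tᵢ,Tⱼ) = Cov(Xᵢ,Xⱼ); the off-diagonal part of the true-score variance is the same as above.
True-score variance = [2²·17.3²·0.91 + 6.8²·0.64 + 2²·12.8²·0.81] + 1388.22 = 1649.85 + 1388.22 = 3038.07.
Reliability = 3038.07 / 3286.98 = 0.924.

0.924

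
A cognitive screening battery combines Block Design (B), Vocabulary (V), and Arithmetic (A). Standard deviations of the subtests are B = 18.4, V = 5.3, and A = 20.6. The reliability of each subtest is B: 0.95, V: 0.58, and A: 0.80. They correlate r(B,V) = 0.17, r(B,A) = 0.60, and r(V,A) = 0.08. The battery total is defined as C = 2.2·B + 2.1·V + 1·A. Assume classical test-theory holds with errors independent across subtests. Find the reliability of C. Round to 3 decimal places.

Var(C) = 2.2²·18.4² + 2.1²·5.3² + 20.6² + 2·[4.62·18.4·5.3·0.17 + 2.2·18.4·20.6·0.60 + 2.1·5.3·20.6·0.08] = 2186.87 + 1190.53 = 3377.4.
With uncorrelated errors the cross-covariances are all true-score covariance, so they carry over unchanged; only the diagonal terms shrink to ρᵢσᵢ².
True-score variance = [2.2²·18.4²·0.95 + 2.1²·5.3²·0.58 + 20.6²·0.80] + 1190.53 = 1968.04 + 1190.53 = 3158.57.
Reliability = 3158.57 / 3377.4 = 0.935.

0.935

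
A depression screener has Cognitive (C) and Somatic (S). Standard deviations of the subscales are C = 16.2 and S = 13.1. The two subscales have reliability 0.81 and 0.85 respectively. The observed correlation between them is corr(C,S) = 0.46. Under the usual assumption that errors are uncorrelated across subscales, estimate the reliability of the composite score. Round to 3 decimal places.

Var(C+S) = 16.2² + 13.1² + 2·[16.2·13.1·0.46] = 434.05 + 195.242 = 629.292.
Under uncorrelated errors the observed covariances equal the true-score covariances, so only the own-variance terms attenuate.
True-score variance = [16.2²·0.81 + 13.1²·0.85] + 195.242 = 358.445 + 195.242 = 553.687.
Reliability = 553.687 / 629.292 = 0.880.

0.880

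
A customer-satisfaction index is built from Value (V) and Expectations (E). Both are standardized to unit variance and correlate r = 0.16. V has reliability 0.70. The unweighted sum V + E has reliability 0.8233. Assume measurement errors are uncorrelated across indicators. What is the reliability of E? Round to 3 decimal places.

Var(V+E) = 2 + 2·0.16 = 2.320.
True-score variance = ρ_V + ρ_E + 2·0.16, so 0.8233 = (0.70 + ρ_E + 0.32) / 2.320.
ρ_E = 0.8233·2.320 − 0.70 − 0.32 = 0.890.

0.890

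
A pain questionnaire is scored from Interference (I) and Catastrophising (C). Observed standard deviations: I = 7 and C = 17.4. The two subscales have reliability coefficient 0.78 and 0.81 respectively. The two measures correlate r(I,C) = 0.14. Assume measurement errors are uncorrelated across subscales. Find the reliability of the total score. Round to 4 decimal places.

0.8230

Var(I+C) = 7² + 17.4² + 2·[7·17.4·0.14] = 351.76 + 34.104 = 385.864.
Because errors are independent across components, Cov(Tᵢ,Tⱼ) = Cov(Xᵢ,Xⱼ); the off-diagonal part of the true-score variance is the same as above.
True-score variance = [7²·0.78 + 17.4²·0.81] + 34.104 = 283.456 + 34.104 = 317.56.
Reliability = 317.56 / 385.864 = 0.8230.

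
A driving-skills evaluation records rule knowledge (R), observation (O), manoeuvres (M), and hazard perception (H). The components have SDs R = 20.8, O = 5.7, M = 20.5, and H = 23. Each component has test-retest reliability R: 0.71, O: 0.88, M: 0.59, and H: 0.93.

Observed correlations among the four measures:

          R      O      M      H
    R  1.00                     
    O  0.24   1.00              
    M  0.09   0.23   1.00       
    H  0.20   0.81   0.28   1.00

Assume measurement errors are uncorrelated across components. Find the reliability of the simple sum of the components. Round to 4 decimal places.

Var(R+O+M+H) = 20.8² + 5.7² + 20.5² + 23² + 2·[20.8·5.7·0.24 + 20.8·20.5·0.09 + 20.8·23·0.20 + 5.7·20.5·0.23 + 5.7·23·0.81 + 20.5·23·0.28] = 1414.38 + 855.194 = 2269.57.
Because errors are independent across components, Cov(Tᵢ,Tⱼ) = Cov(Xᵢ,Xⱼ); the off-diagonal part of the true-score variance is the same as above.
True-score variance = [20.8²·0.71 + 5.7²·0.88 + 20.5²·0.59 + 23²·0.93] + 855.194 = 1075.68 + 855.194 = 1930.88.
Reliability = 1930.88 / 2269.57 = 0.8508.

0.8508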